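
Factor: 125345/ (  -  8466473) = - 5^1* 11^1 * 43^1*53^1*8466473^( - 1)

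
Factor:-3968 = -2^7 *31^1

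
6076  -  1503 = 4573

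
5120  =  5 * 1024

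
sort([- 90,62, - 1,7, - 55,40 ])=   [-90, - 55,-1, 7,40,62 ]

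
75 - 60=15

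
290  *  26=7540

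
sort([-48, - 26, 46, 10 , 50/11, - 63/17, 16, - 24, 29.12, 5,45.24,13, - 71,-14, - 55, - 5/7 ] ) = [ - 71,-55, - 48  , - 26 , - 24, - 14, -63/17 , - 5/7, 50/11, 5, 10,13,16,29.12, 45.24,46]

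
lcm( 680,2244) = 22440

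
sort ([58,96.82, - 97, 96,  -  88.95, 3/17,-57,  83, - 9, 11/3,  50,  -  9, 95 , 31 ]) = [- 97, - 88.95, - 57, - 9,- 9, 3/17, 11/3,  31, 50, 58, 83,95,96, 96.82]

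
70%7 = 0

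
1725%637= 451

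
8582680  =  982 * 8740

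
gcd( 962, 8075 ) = 1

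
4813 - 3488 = 1325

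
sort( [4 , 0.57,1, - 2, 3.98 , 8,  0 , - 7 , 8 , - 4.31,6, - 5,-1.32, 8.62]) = [ - 7, - 5, - 4.31, - 2, - 1.32,0, 0.57 , 1,3.98 , 4 , 6,8, 8,8.62]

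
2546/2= 1273 = 1273.00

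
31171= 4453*7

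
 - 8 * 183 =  - 1464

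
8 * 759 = 6072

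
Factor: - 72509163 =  - 3^1*24169721^1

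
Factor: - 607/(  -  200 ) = 2^(-3)*5^(-2) * 607^1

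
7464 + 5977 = 13441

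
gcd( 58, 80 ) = 2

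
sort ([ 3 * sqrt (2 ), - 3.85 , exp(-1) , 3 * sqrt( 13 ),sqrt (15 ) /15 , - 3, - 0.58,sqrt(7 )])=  [ - 3.85, - 3, - 0.58,sqrt( 15 )/15,exp( - 1),sqrt( 7 ),3*sqrt(2), 3*sqrt(13) ] 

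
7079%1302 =569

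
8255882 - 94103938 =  - 85848056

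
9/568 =9/568 = 0.02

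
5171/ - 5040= - 5171/5040 = - 1.03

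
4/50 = 2/25 = 0.08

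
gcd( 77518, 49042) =1582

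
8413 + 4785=13198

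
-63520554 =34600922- 98121476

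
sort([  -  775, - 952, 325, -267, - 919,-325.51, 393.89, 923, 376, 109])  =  [ - 952,-919,-775,-325.51,-267,  109,  325,376,  393.89, 923]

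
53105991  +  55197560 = 108303551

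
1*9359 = 9359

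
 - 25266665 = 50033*( - 505)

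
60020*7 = 420140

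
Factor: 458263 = 13^1*35251^1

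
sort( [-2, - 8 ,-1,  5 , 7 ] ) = [ - 8, - 2, - 1, 5 , 7]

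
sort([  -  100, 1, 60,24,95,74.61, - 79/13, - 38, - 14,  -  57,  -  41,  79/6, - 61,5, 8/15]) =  [ - 100  , - 61,-57, - 41, - 38, - 14 , - 79/13,8/15, 1,5,79/6, 24,60, 74.61,95] 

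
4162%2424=1738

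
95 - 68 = 27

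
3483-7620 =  -4137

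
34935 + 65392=100327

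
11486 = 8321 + 3165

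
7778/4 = 3889/2 = 1944.50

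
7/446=7/446  =  0.02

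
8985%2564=1293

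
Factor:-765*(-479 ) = 3^2*5^1*17^1  *479^1=366435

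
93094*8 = 744752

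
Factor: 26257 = 7^1*11^2*31^1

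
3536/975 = 3+47/75 = 3.63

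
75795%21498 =11301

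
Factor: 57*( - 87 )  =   - 3^2*19^1 * 29^1 = - 4959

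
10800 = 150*72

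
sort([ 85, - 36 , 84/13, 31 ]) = [-36, 84/13, 31, 85 ] 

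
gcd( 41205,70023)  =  3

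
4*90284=361136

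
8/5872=1/734 = 0.00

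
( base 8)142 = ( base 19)53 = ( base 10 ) 98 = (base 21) 4e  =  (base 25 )3N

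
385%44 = 33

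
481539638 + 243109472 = 724649110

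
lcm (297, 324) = 3564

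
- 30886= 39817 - 70703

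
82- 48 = 34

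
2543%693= 464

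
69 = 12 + 57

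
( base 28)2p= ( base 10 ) 81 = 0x51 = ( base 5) 311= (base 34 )2D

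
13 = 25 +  - 12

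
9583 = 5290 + 4293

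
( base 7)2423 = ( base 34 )QF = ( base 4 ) 32003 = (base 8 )1603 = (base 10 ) 899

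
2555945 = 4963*515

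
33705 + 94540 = 128245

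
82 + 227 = 309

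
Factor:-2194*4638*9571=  - 97392313812 = - 2^2 * 3^1*17^1*563^1*773^1*1097^1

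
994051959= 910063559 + 83988400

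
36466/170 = 18233/85= 214.51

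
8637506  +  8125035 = 16762541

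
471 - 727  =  -256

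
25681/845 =30+ 331/845= 30.39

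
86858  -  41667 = 45191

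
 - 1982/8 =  - 991/4 = - 247.75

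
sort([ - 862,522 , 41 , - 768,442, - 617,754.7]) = [- 862, - 768, - 617, 41, 442, 522, 754.7]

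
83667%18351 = 10263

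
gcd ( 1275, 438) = 3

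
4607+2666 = 7273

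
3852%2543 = 1309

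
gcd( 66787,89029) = 1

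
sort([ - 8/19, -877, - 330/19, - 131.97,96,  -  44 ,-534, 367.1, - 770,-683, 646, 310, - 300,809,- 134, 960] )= [ - 877, - 770,-683,  -  534 , - 300, - 134 , - 131.97, - 44,-330/19, - 8/19,96,310,  367.1, 646, 809, 960]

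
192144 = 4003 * 48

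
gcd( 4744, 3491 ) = 1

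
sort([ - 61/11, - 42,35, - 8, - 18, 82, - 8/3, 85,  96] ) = [ - 42, - 18, - 8, - 61/11, - 8/3,35,82,85,96 ] 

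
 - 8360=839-9199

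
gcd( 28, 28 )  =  28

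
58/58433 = 58/58433 = 0.00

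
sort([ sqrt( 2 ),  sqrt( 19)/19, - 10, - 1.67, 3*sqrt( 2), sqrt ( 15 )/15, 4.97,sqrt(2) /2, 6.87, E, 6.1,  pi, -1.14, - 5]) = [- 10, - 5,-1.67, - 1.14,sqrt(19) /19, sqrt( 15)/15, sqrt( 2)/2,sqrt( 2 ), E,pi,3*sqrt(2 ), 4.97,6.1,6.87 ] 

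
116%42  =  32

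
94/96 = 47/48= 0.98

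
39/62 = 39/62 =0.63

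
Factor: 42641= 42641^1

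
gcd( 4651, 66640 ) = 1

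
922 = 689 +233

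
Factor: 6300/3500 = 3^2*5^ ( - 1) = 9/5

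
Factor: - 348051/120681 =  - 3^( - 1 )*23^ ( - 1)*199^1 = - 199/69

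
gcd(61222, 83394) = 2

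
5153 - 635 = 4518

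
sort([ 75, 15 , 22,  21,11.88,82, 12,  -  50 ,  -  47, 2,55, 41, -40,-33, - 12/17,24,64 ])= [ -50,- 47, - 40,-33, - 12/17, 2 , 11.88,12,15, 21, 22,  24,41 , 55,64,75,82]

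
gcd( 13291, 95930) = 1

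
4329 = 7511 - 3182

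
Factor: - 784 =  - 2^4*7^2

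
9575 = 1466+8109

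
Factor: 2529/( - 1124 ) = -2^( - 2 )*3^2= -9/4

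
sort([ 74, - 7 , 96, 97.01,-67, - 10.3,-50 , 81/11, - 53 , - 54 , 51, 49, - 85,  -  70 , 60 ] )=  [ - 85, - 70,  -  67, - 54,  -  53, - 50, - 10.3, - 7,81/11,49 , 51 , 60,  74, 96, 97.01 ]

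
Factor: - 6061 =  - 11^1*19^1*29^1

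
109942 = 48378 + 61564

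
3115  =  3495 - 380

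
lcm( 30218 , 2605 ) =151090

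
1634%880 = 754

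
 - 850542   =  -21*40502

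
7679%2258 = 905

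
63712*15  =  955680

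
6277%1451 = 473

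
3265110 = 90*36279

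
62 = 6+56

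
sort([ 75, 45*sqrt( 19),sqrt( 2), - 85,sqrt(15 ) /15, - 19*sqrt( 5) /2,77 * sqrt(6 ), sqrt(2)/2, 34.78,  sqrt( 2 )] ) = [ - 85 , - 19*sqrt(5)/2,  sqrt( 15 ) /15,sqrt( 2) /2, sqrt( 2 ), sqrt( 2 ), 34.78, 75,77*sqrt( 6), 45 * sqrt( 19)]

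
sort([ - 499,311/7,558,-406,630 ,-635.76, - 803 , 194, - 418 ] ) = [ - 803, - 635.76, - 499, - 418, - 406, 311/7, 194, 558, 630]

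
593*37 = 21941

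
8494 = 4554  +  3940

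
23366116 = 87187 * 268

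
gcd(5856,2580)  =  12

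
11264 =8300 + 2964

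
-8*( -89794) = 718352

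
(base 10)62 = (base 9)68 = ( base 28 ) 26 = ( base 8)76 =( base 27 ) 28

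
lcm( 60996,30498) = 60996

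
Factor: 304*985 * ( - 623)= - 2^4* 5^1*7^1*19^1 * 89^1*197^1 = - 186551120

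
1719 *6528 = 11221632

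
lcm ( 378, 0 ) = 0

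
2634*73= 192282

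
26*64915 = 1687790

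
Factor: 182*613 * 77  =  8590582 = 2^1*7^2*11^1*13^1*613^1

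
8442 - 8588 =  - 146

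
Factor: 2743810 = 2^1*5^1*31^1*53^1*167^1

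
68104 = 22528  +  45576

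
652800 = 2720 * 240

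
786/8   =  393/4  =  98.25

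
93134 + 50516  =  143650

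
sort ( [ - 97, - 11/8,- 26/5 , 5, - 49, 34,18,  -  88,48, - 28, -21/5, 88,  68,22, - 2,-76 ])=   [ - 97,-88, - 76, - 49, - 28  ,  -  26/5, - 21/5, - 2, - 11/8,5,18,22,34,  48, 68,88]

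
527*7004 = 3691108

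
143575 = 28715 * 5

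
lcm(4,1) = 4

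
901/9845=901/9845 = 0.09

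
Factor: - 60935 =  - 5^1*7^1 * 1741^1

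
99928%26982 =18982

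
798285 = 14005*57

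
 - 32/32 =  -1 = - 1.00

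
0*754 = 0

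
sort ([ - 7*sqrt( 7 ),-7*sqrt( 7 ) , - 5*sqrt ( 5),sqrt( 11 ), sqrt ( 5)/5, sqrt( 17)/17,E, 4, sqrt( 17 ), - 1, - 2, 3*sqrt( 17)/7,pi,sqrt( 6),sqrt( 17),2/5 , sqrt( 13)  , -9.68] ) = [ - 7*sqrt(7),-7*sqrt( 7 ), - 5*sqrt( 5 ), -9.68, - 2, - 1, sqrt( 17) /17,2/5, sqrt( 5) /5,3*sqrt( 17) /7,sqrt( 6), E,pi, sqrt(11 ),sqrt( 13)  ,  4, sqrt(17) , sqrt( 17)] 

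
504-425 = 79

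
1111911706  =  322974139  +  788937567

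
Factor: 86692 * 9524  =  2^4*2381^1 *21673^1 = 825654608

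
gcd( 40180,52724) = 196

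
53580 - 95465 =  - 41885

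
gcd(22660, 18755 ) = 55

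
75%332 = 75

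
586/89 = 586/89 = 6.58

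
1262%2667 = 1262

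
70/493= 70/493 = 0.14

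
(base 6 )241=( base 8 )141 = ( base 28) 3D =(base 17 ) 5c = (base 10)97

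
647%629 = 18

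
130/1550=13/155 = 0.08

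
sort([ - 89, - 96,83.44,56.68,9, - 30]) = [-96, - 89, - 30,9 , 56.68, 83.44 ]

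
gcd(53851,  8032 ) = 1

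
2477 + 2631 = 5108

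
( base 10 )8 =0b1000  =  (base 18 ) 8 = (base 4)20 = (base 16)8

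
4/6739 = 4/6739   =  0.00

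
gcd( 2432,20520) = 152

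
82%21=19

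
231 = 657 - 426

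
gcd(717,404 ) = 1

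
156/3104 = 39/776   =  0.05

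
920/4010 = 92/401 =0.23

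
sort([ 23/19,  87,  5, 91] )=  [ 23/19, 5,  87, 91 ]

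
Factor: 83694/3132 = 2^( - 1)*3^(  -  2 )*13^1*37^1= 481/18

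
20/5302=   10/2651 = 0.00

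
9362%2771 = 1049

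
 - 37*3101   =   - 114737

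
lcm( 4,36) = 36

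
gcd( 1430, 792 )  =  22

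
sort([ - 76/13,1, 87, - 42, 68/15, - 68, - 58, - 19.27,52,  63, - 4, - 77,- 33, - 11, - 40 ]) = [ - 77, - 68, - 58, - 42,  -  40, - 33, - 19.27, - 11, - 76/13 , - 4, 1,  68/15,  52,63,87 ]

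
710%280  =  150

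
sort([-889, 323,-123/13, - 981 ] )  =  [ - 981, - 889, - 123/13, 323]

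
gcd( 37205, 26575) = 5315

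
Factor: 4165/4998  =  2^(-1)*3^( - 1) * 5^1= 5/6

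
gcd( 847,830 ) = 1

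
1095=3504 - 2409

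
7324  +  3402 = 10726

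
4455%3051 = 1404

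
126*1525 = 192150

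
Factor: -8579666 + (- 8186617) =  - 3^1*5588761^1 = - 16766283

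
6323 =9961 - 3638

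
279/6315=93/2105 = 0.04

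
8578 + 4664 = 13242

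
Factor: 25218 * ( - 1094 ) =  - 2^2*3^3 * 467^1*547^1=- 27588492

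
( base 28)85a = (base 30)742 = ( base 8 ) 14426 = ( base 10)6422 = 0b1100100010110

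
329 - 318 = 11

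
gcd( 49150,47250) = 50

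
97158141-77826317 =19331824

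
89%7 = 5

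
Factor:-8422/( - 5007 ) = 2^1*3^(  -  1 )*1669^( - 1)*4211^1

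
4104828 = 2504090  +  1600738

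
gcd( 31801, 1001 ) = 77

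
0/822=0 = 0.00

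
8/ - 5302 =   -  1+2647/2651= - 0.00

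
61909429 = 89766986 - 27857557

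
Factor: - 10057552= -2^4*281^1*2237^1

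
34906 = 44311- 9405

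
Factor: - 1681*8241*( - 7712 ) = 106835269152 = 2^5*3^1*41^3 * 67^1 * 241^1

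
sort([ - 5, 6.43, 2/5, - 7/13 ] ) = [ - 5,  -  7/13, 2/5, 6.43] 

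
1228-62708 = -61480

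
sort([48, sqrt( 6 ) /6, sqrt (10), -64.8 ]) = [ - 64.8, sqrt ( 6) /6, sqrt( 10), 48 ] 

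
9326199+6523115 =15849314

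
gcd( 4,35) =1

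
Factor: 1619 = 1619^1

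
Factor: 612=2^2*3^2*17^1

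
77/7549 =77/7549 = 0.01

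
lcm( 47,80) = 3760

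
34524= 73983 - 39459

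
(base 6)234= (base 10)94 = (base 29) 37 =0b1011110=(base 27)3d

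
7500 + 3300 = 10800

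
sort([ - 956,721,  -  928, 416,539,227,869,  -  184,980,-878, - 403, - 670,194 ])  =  [  -  956, - 928, - 878, -670, - 403, -184,194,227,416, 539,721,869,980]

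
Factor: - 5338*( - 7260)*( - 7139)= - 2^3 *3^1*5^1* 11^4 * 17^1 * 59^1*157^1 =-276663949320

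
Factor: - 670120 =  - 2^3*5^1*11^1*1523^1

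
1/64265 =1/64265= 0.00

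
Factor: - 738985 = - 5^1 * 13^1*11369^1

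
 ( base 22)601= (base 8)5531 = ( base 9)3877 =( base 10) 2905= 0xb59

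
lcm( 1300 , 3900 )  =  3900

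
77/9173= 77/9173= 0.01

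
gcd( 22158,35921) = 1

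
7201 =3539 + 3662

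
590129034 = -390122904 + 980251938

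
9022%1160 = 902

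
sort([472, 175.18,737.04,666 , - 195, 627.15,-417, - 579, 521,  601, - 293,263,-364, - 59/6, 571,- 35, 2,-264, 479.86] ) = [-579,-417,-364,-293,  -  264,-195, - 35, - 59/6,2,175.18,263 , 472,479.86,  521, 571, 601,627.15, 666,  737.04 ] 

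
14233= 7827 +6406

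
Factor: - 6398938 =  - 2^1 * 7^1*13^1 * 35159^1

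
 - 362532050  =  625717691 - 988249741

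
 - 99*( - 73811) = 7307289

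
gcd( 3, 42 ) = 3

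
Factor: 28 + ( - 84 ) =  - 56 = - 2^3 * 7^1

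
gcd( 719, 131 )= 1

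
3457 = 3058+399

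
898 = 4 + 894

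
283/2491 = 283/2491= 0.11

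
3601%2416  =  1185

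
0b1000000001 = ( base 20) 15D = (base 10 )513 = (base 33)fi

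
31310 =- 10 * ( - 3131 ) 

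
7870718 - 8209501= - 338783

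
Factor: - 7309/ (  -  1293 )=3^(-1 )*431^( - 1 ) * 7309^1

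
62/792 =31/396 =0.08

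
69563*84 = 5843292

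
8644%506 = 42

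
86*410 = 35260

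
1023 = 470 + 553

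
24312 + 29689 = 54001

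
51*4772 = 243372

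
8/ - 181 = -1 +173/181 = - 0.04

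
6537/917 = 7 +118/917 =7.13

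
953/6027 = 953/6027 = 0.16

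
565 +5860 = 6425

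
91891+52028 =143919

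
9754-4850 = 4904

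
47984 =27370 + 20614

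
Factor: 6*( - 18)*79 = - 2^2*3^3*79^1 = - 8532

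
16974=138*123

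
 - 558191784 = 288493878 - 846685662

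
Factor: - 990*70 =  - 2^2*3^2*5^2*7^1*11^1  =  -  69300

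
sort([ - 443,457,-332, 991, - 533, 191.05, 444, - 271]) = [-533, - 443, - 332, - 271, 191.05,444,457, 991] 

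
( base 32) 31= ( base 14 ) 6d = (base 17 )5C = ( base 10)97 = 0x61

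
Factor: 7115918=2^1 * 19^1  *  271^1 * 691^1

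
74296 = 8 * 9287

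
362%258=104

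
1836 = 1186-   -  650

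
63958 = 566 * 113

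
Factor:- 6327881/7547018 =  - 2^( - 1 )*7^1*29^ ( - 1)*149^1*6067^1*130121^( - 1 )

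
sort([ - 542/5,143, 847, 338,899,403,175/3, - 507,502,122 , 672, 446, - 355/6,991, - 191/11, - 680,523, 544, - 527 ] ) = [ - 680, - 527, - 507,-542/5, - 355/6,-191/11, 175/3,122, 143,338,403,446 , 502,523, 544,672,847, 899, 991 ] 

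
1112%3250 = 1112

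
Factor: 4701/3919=3^1*1567^1*3919^(-1)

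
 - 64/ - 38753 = 64/38753= 0.00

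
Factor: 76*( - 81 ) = - 6156 = - 2^2*3^4*19^1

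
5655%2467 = 721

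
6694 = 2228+4466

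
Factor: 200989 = 200989^1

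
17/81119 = 17/81119 = 0.00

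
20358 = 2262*9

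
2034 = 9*226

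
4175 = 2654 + 1521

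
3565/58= 61+27/58 = 61.47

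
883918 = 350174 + 533744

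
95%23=3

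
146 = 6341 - 6195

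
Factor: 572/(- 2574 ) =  - 2^1*3^ ( - 2) = -2/9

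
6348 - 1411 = 4937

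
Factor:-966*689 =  - 2^1*3^1*7^1*13^1*23^1*53^1 = - 665574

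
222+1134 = 1356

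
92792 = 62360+30432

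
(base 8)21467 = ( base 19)15I9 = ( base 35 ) 7CK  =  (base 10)9015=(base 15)2a10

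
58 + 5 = 63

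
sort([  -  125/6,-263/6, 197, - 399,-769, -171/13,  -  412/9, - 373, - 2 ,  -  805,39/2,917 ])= [-805 ,-769,-399,-373,-412/9,- 263/6, - 125/6 ,  -  171/13 ,- 2, 39/2, 197,917]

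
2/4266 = 1/2133 = 0.00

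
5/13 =5/13 = 0.38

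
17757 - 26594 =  - 8837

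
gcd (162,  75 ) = 3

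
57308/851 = 57308/851 = 67.34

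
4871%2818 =2053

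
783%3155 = 783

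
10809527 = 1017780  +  9791747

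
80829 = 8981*9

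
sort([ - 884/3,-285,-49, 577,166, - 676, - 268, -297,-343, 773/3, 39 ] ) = [ - 676, - 343,-297,-884/3,-285  ,  -  268, - 49, 39,  166,773/3,577 ] 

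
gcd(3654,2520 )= 126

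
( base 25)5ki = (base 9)4887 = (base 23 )6K9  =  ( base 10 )3643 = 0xE3B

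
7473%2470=63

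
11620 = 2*5810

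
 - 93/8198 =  - 93/8198 = - 0.01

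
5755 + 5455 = 11210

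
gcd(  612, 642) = 6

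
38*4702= 178676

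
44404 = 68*653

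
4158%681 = 72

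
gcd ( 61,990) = 1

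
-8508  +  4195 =-4313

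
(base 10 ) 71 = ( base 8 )107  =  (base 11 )65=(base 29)2D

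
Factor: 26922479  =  881^1*30559^1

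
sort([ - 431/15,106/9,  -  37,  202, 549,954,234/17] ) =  [ - 37 , - 431/15, 106/9,234/17, 202, 549, 954] 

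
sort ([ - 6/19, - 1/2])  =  [ - 1/2, - 6/19 ]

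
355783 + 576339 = 932122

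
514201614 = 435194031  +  79007583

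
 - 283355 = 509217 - 792572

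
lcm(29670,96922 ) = 1453830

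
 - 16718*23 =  - 384514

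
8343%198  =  27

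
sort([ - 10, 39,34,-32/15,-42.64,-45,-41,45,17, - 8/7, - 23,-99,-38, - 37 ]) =[ - 99, - 45,-42.64,-41,-38,-37 ,-23,  -  10, - 32/15,  -  8/7, 17, 34, 39, 45 ] 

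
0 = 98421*0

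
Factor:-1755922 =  -2^1*7^1*125423^1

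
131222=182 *721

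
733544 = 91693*8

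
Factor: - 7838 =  - 2^1*3919^1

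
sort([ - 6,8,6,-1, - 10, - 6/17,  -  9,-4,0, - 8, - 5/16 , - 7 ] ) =[ - 10, - 9, - 8, - 7, - 6, - 4, - 1, - 6/17, - 5/16,  0,6, 8 ]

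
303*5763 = 1746189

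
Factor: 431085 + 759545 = 1190630 = 2^1*5^1*7^1 * 73^1*233^1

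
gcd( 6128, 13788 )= 1532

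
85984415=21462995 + 64521420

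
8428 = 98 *86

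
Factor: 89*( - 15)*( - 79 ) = 105465  =  3^1  *  5^1*79^1*89^1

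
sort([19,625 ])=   [19, 625]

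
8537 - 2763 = 5774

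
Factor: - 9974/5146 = - 31^( - 1)*83^( - 1 )*4987^1=-4987/2573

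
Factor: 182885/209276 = 2^ (-2 )  *5^1*79^1*113^(-1) = 395/452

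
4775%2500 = 2275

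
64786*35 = 2267510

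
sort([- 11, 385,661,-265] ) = [ - 265, -11,385, 661 ]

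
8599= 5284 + 3315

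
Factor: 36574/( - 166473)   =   - 2^1*3^( - 2 )  *53^( - 1)*349^( - 1)*18287^1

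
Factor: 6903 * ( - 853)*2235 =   -  13160258865 = - 3^3*5^1*13^1*59^1*149^1*853^1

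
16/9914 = 8/4957 =0.00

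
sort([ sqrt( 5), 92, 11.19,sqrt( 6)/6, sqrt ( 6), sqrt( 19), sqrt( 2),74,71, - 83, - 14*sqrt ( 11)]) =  [ - 83, - 14*sqrt ( 11) , sqrt (6)/6,sqrt( 2) , sqrt( 5 ), sqrt( 6), sqrt(19), 11.19, 71, 74, 92]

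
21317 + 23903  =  45220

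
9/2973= 3/991 = 0.00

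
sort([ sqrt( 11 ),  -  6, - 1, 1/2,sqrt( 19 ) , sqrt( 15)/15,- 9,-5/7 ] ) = [ - 9, - 6, - 1, - 5/7,sqrt(15)/15, 1/2,  sqrt( 11),sqrt ( 19 ) ] 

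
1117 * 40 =44680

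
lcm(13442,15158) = 712426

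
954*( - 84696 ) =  - 80799984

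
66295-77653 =-11358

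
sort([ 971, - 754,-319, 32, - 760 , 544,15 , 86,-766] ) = [- 766 , - 760, - 754 , - 319, 15, 32, 86 , 544, 971] 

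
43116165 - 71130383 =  - 28014218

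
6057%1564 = 1365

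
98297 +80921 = 179218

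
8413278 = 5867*1434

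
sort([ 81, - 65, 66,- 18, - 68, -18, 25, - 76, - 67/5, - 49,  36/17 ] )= [ - 76, - 68,-65 ,-49,-18,-18,-67/5,  36/17, 25,66,81 ]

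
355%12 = 7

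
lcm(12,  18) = 36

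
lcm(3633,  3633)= 3633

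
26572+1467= 28039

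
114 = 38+76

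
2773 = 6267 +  - 3494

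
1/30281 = 1/30281 = 0.00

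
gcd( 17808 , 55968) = 2544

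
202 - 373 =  - 171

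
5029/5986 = 5029/5986 = 0.84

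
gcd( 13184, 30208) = 128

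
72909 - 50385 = 22524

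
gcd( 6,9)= 3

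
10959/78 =140 + 1/2 = 140.50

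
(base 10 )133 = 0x85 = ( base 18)77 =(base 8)205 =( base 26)53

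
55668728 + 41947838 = 97616566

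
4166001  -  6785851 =-2619850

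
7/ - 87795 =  - 7/87795 = - 0.00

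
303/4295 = 303/4295 = 0.07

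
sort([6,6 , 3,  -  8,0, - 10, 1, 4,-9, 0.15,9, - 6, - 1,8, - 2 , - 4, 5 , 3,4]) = [ - 10, -9,- 8, - 6,-4, - 2, - 1, 0,0.15,1,3, 3,4, 4,5,6, 6, 8,9] 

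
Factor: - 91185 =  - 3^1*5^1*6079^1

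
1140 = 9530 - 8390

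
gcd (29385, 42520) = 5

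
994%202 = 186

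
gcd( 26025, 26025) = 26025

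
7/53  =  7/53 = 0.13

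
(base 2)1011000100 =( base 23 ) 17i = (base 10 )708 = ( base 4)23010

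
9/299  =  9/299  =  0.03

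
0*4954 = 0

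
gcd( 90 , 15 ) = 15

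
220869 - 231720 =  - 10851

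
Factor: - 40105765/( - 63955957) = 5^1*7^2*13^( - 1)*19^( -1)*73^( - 1 )* 3547^( - 1 )*163697^1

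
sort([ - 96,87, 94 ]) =[-96, 87,  94]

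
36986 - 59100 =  - 22114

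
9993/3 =3331 = 3331.00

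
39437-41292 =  - 1855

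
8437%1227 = 1075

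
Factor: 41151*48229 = 1984671579 = 3^1*11^1 * 17^1*29^1 * 43^1*2837^1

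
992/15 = 992/15  =  66.13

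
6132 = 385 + 5747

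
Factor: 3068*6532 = 20040176= 2^4*13^1*23^1*59^1*71^1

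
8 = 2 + 6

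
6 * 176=1056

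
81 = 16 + 65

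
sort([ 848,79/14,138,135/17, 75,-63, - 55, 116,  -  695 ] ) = [-695,-63, - 55,79/14,135/17 , 75,116,138,848]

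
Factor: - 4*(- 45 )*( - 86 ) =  - 2^3*3^2 * 5^1 *43^1 = - 15480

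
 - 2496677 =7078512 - 9575189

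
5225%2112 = 1001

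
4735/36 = 4735/36 = 131.53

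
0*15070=0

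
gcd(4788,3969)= 63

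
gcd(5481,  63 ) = 63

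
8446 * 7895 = 66681170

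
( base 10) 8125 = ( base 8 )17675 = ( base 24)E2D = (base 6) 101341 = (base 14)2D65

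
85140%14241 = 13935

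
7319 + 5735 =13054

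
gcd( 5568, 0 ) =5568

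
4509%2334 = 2175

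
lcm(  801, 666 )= 59274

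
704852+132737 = 837589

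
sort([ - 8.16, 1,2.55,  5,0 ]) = [ - 8.16, 0,  1,  2.55 , 5 ] 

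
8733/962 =8733/962 = 9.08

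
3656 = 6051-2395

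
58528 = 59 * 992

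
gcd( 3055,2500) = 5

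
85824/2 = 42912  =  42912.00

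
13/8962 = 13/8962 = 0.00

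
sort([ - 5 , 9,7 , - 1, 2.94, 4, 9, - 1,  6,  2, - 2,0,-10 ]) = [ - 10,  -  5, - 2 ,  -  1, - 1,0 , 2, 2.94, 4 , 6 , 7,9 , 9 ]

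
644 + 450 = 1094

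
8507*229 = 1948103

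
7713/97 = 7713/97=79.52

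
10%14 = 10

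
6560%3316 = 3244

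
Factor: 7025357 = 173^1 * 40609^1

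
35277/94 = 35277/94 = 375.29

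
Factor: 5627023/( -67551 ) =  - 3^( - 1 )*11^( - 1)*23^( - 1 )*43^1*89^(-1 ) *107^1*1223^1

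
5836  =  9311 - 3475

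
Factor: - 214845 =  - 3^1 *5^1*14323^1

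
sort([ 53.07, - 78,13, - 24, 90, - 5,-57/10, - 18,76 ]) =[ - 78, - 24, - 18, - 57/10, - 5,13, 53.07,76 , 90] 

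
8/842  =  4/421 = 0.01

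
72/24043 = 72/24043 = 0.00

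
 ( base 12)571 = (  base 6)3421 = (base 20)205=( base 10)805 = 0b1100100101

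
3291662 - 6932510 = - 3640848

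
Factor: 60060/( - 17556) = -65/19   =  -  5^1*13^1*19^(-1)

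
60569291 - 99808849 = -39239558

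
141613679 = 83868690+57744989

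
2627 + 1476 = 4103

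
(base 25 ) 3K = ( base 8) 137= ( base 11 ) 87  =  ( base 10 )95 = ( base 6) 235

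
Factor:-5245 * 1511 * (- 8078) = 64019725210 = 2^1 * 5^1 * 7^1*577^1*1049^1 * 1511^1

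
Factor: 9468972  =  2^2*3^2 *83^1*3169^1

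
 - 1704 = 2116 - 3820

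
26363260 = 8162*3230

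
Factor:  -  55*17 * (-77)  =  71995 = 5^1 *7^1*11^2*17^1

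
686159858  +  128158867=814318725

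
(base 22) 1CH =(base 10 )765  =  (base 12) 539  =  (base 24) 17l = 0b1011111101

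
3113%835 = 608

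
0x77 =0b1110111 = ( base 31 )3Q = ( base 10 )119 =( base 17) 70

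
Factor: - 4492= - 2^2 * 1123^1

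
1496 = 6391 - 4895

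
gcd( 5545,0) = 5545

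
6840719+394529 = 7235248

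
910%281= 67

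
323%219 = 104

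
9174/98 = 93 + 30/49 =93.61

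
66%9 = 3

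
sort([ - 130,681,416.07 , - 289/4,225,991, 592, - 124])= [ - 130,-124,  -  289/4,225,416.07,592, 681, 991 ]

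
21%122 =21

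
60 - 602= - 542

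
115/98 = 1+17/98 = 1.17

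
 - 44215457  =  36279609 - 80495066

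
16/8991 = 16/8991 = 0.00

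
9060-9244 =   -  184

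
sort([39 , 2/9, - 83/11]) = [-83/11, 2/9,  39 ] 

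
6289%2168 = 1953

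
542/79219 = 542/79219= 0.01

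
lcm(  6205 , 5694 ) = 483990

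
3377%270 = 137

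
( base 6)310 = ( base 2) 1110010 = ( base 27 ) 46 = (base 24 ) 4I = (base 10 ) 114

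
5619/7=802 + 5/7 = 802.71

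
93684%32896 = 27892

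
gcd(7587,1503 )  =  9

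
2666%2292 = 374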